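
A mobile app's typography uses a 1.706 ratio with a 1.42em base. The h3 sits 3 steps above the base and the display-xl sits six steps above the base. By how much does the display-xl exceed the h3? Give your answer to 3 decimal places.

Step 3: 1.42 × 1.706³ = 7.05059em
Step 6: 1.42 × 1.706⁶ = 35.00761em
Difference: 35.00761 − 7.05059 = 27.95702em

27.957em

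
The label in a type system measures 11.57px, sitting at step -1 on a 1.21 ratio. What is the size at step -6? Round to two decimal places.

4.46px

The gap is -6 − (-1) = -5 steps, so the factor is 1.21^-5.
11.57 ÷ 1.21⁵ = 11.57 ÷ 2.59374 ≈ 4.461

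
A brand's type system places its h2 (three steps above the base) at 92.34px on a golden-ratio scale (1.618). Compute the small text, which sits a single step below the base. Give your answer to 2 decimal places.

13.47px

92.34 ÷ 1.618⁴ = 92.34 ÷ 6.85353 ≈ 13.473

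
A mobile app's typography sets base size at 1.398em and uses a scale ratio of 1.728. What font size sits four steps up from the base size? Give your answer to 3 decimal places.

12.465em

1.398 × 1.728⁴ = 1.398 × 8.91610 ≈ 12.465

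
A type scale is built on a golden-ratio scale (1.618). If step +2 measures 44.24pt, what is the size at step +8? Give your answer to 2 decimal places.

793.75pt

Moving from step +2 to step +8 is 6 steps up, so multiply by r⁶.
44.24 × 1.618⁶ = 44.24 × 17.94201 ≈ 793.755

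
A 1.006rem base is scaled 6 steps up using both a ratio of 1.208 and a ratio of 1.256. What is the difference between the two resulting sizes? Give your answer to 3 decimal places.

0.823rem

At 1.208: 1.006 × 1.208⁶ = 3.12608rem
At 1.256: 1.006 × 1.256⁶ = 3.94944rem
Difference: 3.94944 − 3.12608 = 0.82336rem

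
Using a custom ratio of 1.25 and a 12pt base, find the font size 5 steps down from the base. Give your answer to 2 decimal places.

12.0 ÷ 1.25⁵ = 12.0 ÷ 3.05176 ≈ 3.93

3.93pt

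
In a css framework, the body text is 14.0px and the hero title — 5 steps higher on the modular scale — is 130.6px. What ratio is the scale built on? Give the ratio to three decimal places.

The ratio satisfies 14.0 × r⁵ = 130.6, so r = (130.6 / 14.0)^(1/5).
r = 9.3286^(1/5) ≈ 1.5630

1.563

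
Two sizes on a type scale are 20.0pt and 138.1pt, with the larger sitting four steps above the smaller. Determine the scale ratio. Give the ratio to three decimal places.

1.621

r⁴ = 138.1 / 20.0, so r = (138.1/20.0)^(1/4).
r = 6.9050^(1/4) ≈ 1.6210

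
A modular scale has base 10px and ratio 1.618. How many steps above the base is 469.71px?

1.618ⁿ = 469.71 / 10 = 46.9710
n = ln(46.9710) / ln(1.618) = 3.8495 / 0.4812 ≈ 8.00

8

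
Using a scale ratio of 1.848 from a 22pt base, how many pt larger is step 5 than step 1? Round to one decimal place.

433.5pt

Step 1: 22.0 × 1.848 = 40.656pt
Step 5: 22.0 × 1.848⁵ = 474.168pt
Difference: 474.168 − 40.656 = 433.512pt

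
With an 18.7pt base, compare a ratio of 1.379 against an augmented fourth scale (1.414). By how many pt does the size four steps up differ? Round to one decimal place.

7.1pt

At 1.379: 18.7 × 1.379⁴ = 67.624pt
Augmented fourth: 18.7 × 1.414⁴ = 74.755pt
Difference: 74.755 − 67.624 = 7.131pt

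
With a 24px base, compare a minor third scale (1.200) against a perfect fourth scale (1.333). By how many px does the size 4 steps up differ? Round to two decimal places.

26.01px

Minor third: 24.0 × 1.200⁴ = 49.7664px
Perfect fourth: 24.0 × 1.333⁴ = 75.7760px
Difference: 75.7760 − 49.7664 = 26.0096px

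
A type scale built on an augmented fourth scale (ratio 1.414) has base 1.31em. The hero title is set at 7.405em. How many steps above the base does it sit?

5

1.414ⁿ = 7.405 / 1.31 = 5.6527
n = ln(5.6527) / ln(1.414) = 1.7321 / 0.3464 ≈ 5.00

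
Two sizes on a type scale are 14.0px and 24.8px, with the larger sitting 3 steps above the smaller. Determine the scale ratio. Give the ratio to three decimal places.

1.210

The ratio satisfies 14.0 × r³ = 24.8, so r = (24.8 / 14.0)^(1/3).
r = 1.7714^(1/3) ≈ 1.2100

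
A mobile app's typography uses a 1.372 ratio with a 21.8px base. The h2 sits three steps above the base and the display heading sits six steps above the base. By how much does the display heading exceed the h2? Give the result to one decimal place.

Step 3: 21.8 × 1.372³ = 56.301px
Step 6: 21.8 × 1.372⁶ = 145.406px
Difference: 145.406 − 56.301 = 89.105px

89.1px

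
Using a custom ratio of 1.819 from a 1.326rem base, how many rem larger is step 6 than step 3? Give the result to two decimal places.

40.05rem

Step 3: 1.326 × 1.819³ = 7.9807rem
Step 6: 1.326 × 1.819⁶ = 48.0330rem
Difference: 48.0330 − 7.9807 = 40.0523rem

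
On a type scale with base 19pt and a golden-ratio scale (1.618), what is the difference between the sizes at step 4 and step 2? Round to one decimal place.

80.5pt

Step 2: 19.0 × 1.618² = 49.741pt
Step 4: 19.0 × 1.618⁴ = 130.217pt
Difference: 130.217 − 49.741 = 80.476pt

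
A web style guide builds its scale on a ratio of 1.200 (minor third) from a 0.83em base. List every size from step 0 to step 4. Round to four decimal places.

0.8300em, 0.9960em, 1.1952em, 1.4342em, 1.7211em

Step 0: 0.83em
Step 1: 0.83 × 1.200 = 0.9960
Step 2: 0.83 × 1.200² = 1.1952
Step 3: 0.83 × 1.200³ = 1.4342
Step 4: 0.83 × 1.200⁴ = 1.7211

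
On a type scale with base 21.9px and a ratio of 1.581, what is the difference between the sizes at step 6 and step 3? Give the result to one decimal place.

255.5px

Step 3: 21.9 × 1.581³ = 86.545px
Step 6: 21.9 × 1.581⁶ = 342.007px
Difference: 342.007 − 86.545 = 255.462px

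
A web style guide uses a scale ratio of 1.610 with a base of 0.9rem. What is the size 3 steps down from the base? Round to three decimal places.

Each step on a modular scale multiplies by the ratio, so the size n steps from the base is base × ratioⁿ.
0.9 ÷ 1.610³ = 0.9 ÷ 4.17328 ≈ 0.216

0.216rem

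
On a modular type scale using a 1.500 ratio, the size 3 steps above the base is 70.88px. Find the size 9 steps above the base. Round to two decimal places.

807.37px

The gap is 9 − (3) = 6 steps, so the factor is 1.500^6.
70.88 × 1.500⁶ = 70.88 × 11.39062 ≈ 807.367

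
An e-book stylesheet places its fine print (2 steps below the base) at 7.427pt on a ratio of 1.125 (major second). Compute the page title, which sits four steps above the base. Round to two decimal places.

15.06pt

7.427 × 1.125⁶ = 7.427 × 2.02729 ≈ 15.057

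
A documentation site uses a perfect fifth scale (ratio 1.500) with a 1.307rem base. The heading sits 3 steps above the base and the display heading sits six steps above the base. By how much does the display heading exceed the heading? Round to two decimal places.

10.48rem

Step 3: 1.307 × 1.500³ = 4.4111rem
Step 6: 1.307 × 1.500⁶ = 14.8875rem
Difference: 14.8875 − 4.4111 = 10.4764rem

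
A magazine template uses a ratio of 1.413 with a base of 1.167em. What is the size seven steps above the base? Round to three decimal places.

1.167 × 1.413⁷ = 1.167 × 11.24592 ≈ 13.124

13.124em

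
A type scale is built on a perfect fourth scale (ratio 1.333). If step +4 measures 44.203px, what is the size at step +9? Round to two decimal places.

44.203 × 1.333⁵ = 44.203 × 4.20873 ≈ 186.038

186.04px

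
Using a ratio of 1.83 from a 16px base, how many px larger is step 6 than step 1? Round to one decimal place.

571.7px

Step 1: 16.0 × 1.83 = 29.280px
Step 6: 16.0 × 1.83⁶ = 600.934px
Difference: 600.934 − 29.280 = 571.654px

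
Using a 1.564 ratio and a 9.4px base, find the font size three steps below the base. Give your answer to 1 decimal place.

2.5px

9.4 ÷ 1.564³ = 9.4 ÷ 3.82569 ≈ 2.46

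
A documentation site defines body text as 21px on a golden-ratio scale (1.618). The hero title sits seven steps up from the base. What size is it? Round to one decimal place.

609.6px

A modular type scale is a geometric sequence: sizeₙ = base × rⁿ.
21.0 × 1.618⁷ = 21.0 × 29.03017 ≈ 609.63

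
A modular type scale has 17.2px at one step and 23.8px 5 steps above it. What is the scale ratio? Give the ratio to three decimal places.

r⁵ = 23.8 / 17.2, so r = (23.8/17.2)^(1/5).
r = 1.3837^(1/5) ≈ 1.0671

1.067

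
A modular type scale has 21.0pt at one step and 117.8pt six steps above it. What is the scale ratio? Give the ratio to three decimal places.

The ratio satisfies 21.0 × r⁶ = 117.8, so r = (117.8 / 21.0)^(1/6).
r = 5.6095^(1/6) ≈ 1.3330

1.333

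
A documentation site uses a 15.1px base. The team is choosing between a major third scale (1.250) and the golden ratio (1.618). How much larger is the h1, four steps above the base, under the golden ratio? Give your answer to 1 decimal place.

Major third: 15.1 × 1.250⁴ = 36.865px
Golden ratio: 15.1 × 1.618⁴ = 103.488px
Difference: 103.488 − 36.865 = 66.623px

66.6px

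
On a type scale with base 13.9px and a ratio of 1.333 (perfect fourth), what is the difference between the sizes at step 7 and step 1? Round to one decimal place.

85.4px

Step 1: 13.9 × 1.333 = 18.529px
Step 7: 13.9 × 1.333⁷ = 103.950px
Difference: 103.950 − 18.529 = 85.421px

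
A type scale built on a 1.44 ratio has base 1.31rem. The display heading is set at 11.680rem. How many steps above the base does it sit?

6

1.44ⁿ = 11.680 / 1.31 = 8.9160
n = ln(8.9160) / ln(1.44) = 2.1879 / 0.3646 ≈ 6.00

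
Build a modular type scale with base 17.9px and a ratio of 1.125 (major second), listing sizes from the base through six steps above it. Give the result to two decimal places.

17.90px, 20.14px, 22.65px, 25.49px, 28.67px, 32.26px, 36.29px

Step 0: 17.9px
Step 1: 17.9 × 1.125 = 20.14
Step 2: 17.9 × 1.125² = 22.65
Step 3: 17.9 × 1.125³ = 25.49
Step 4: 17.9 × 1.125⁴ = 28.67
Step 5: 17.9 × 1.125⁵ = 32.26
Step 6: 17.9 × 1.125⁶ = 36.29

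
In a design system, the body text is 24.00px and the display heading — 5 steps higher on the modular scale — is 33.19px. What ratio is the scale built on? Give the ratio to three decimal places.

The ratio satisfies 24.00 × r⁵ = 33.19, so r = (33.19 / 24.00)^(1/5).
r = 1.3829^(1/5) ≈ 1.0670

1.067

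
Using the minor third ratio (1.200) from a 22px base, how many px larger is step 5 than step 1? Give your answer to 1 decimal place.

28.3px

Step 1: 22.0 × 1.200 = 26.400px
Step 5: 22.0 × 1.200⁵ = 54.743px
Difference: 54.743 − 26.400 = 28.343px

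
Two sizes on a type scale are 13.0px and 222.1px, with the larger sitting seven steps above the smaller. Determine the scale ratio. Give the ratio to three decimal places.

The ratio satisfies 13.0 × r⁷ = 222.1, so r = (222.1 / 13.0)^(1/7).
r = 17.0846^(1/7) ≈ 1.5000

1.500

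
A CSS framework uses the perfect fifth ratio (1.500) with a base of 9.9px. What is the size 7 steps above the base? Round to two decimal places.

169.15px

Every step multiplies by the scale ratio.
9.9 × 1.500⁷ = 9.9 × 17.08594 ≈ 169.15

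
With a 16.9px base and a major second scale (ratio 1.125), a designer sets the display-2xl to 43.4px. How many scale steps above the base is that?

8

1.125ⁿ = 43.4 / 16.9 = 2.5680
n = ln(2.5680) / ln(1.125) = 0.9431 / 0.1178 ≈ 8.01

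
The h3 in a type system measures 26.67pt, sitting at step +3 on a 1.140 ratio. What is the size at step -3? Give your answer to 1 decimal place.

Moving from step +3 to step -3 is 6 steps down, so divide by r⁶.
26.67 ÷ 1.140⁶ = 26.67 ÷ 2.19497 ≈ 12.150

12.2pt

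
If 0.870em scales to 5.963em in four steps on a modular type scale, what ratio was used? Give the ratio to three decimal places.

r⁴ = 5.963 / 0.870, so r = (5.963/0.870)^(1/4).
r = 6.8540^(1/4) ≈ 1.6180

1.618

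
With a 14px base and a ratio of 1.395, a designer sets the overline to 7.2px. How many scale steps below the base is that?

2

1.395ⁿ = 14 / 7.2 = 1.9444
n = ln(1.9444) / ln(1.395) = 0.6650 / 0.3329 ≈ 2.00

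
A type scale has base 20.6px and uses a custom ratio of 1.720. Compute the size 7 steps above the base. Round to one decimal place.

20.6 × 1.720⁷ = 20.6 × 44.53476 ≈ 917.42

917.4px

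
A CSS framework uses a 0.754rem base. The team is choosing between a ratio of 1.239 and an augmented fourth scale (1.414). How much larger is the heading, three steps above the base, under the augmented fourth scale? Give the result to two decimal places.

0.70rem

At 1.239: 0.754 × 1.239³ = 1.4341rem
Augmented fourth: 0.754 × 1.414³ = 2.1317rem
Difference: 2.1317 − 1.4341 = 0.6976rem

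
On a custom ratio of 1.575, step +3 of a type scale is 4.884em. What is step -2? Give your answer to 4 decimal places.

Moving from step +3 to step -2 is 5 steps down, so divide by r⁵.
4.884 ÷ 1.575⁵ = 4.884 ÷ 9.69176 ≈ 0.5039

0.5039em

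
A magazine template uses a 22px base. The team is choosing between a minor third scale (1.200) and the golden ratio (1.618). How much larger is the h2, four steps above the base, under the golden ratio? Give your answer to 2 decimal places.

105.16px

Minor third: 22.0 × 1.200⁴ = 45.6192px
Golden ratio: 22.0 × 1.618⁴ = 150.7776px
Difference: 150.7776 − 45.6192 = 105.1584px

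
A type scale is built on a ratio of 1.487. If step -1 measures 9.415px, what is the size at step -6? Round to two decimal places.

1.29px

The gap is -6 − (-1) = -5 steps, so the factor is 1.487^-5.
9.415 ÷ 1.487⁵ = 9.415 ÷ 7.27034 ≈ 1.295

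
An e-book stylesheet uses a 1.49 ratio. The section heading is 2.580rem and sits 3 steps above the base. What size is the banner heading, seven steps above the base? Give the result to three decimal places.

12.716rem

Moving from step +3 to step +7 is 4 steps up, so multiply by r⁴.
2.580 × 1.49⁴ = 2.580 × 4.92884 ≈ 12.716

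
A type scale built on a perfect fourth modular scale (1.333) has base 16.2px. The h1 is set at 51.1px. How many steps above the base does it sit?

1.333ⁿ = 51.1 / 16.2 = 3.1543
n = ln(3.1543) / ln(1.333) = 1.1488 / 0.2874 ≈ 4.00

4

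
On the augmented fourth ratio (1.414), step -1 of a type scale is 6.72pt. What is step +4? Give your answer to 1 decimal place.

38.0pt

Moving from step -1 to step +4 is 5 steps up, so multiply by r⁵.
6.72 × 1.414⁵ = 6.72 × 5.65258 ≈ 37.985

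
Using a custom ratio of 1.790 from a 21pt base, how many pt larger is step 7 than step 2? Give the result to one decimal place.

1169.2pt

Step 2: 21.0 × 1.790² = 67.286pt
Step 7: 21.0 × 1.790⁷ = 1236.490pt
Difference: 1236.490 − 67.286 = 1169.204pt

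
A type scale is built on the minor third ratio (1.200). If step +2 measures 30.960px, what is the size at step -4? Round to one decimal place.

Moving from step +2 to step -4 is 6 steps down, so divide by r⁶.
30.960 ÷ 1.200⁶ = 30.960 ÷ 2.98598 ≈ 10.368

10.4px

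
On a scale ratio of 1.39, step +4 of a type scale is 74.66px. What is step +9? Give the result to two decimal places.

Moving from step +4 to step +9 is 5 steps up, so multiply by r⁵.
74.66 × 1.39⁵ = 74.66 × 5.18888 ≈ 387.402

387.40px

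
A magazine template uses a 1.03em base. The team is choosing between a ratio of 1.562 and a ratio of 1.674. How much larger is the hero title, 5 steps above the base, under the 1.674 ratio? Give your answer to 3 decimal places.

3.963em

At 1.562: 1.03 × 1.562⁵ = 9.57728em
At 1.674: 1.03 × 1.674⁵ = 13.53987em
Difference: 13.53987 − 9.57728 = 3.96259em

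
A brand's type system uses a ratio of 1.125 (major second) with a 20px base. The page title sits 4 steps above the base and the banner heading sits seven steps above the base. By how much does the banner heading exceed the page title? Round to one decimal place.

13.6px

Step 4: 20.0 × 1.125⁴ = 32.036px
Step 7: 20.0 × 1.125⁷ = 45.614px
Difference: 45.614 − 32.036 = 13.578px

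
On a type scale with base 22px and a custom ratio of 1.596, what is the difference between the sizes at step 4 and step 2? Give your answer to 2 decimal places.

86.70px

Step 2: 22.0 × 1.596² = 56.0388px
Step 4: 22.0 × 1.596⁴ = 142.7428px
Difference: 142.7428 − 56.0388 = 86.7040px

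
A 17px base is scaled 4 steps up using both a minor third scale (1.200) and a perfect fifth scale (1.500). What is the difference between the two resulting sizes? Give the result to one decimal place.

50.8px

Minor third: 17.0 × 1.200⁴ = 35.251px
Perfect fifth: 17.0 × 1.500⁴ = 86.062px
Difference: 86.062 − 35.251 = 50.811px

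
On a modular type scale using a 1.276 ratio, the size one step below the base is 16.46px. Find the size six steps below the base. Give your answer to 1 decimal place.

4.9px

Moving from step -1 to step -6 is 5 steps down, so divide by r⁵.
16.46 ÷ 1.276⁵ = 16.46 ÷ 3.38262 ≈ 4.866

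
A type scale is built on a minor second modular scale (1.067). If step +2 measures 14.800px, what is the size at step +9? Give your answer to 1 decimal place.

23.3px

Moving from step +2 to step +9 is 7 steps up, so multiply by r⁷.
14.800 × 1.067⁷ = 14.800 × 1.57453 ≈ 23.303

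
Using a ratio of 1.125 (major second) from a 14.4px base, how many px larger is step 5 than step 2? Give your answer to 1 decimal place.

7.7px

Step 2: 14.4 × 1.125² = 18.225px
Step 5: 14.4 × 1.125⁵ = 25.949px
Difference: 25.949 − 18.225 = 7.724px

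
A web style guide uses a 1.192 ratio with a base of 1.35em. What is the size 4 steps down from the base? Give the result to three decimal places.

0.669em

1.35 ÷ 1.192⁴ = 1.35 ÷ 2.01885 ≈ 0.669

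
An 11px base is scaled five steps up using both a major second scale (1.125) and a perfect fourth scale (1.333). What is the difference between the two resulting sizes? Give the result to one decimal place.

Major second: 11.0 × 1.125⁵ = 19.822px
Perfect fourth: 11.0 × 1.333⁵ = 46.296px
Difference: 46.296 − 19.822 = 26.474px

26.5px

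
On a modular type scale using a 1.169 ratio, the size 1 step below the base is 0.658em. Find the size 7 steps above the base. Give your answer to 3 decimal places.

0.658 × 1.169⁸ = 0.658 × 3.48752 ≈ 2.295

2.295em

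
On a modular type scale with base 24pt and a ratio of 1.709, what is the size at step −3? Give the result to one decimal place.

4.8pt

24.0 ÷ 1.709³ = 24.0 ÷ 4.99144 ≈ 4.81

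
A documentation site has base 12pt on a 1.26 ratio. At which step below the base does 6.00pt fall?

3

1.26ⁿ = 12 / 6.00 = 2.0000
n = ln(2.0000) / ln(1.26) = 0.6931 / 0.2311 ≈ 3.00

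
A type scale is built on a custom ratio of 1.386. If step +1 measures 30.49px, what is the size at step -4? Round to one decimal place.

6.0px

30.49 ÷ 1.386⁵ = 30.49 ÷ 5.11465 ≈ 5.961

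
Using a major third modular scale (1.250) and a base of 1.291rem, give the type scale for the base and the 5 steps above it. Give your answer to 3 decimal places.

1.291rem, 1.614rem, 2.017rem, 2.521rem, 3.152rem, 3.940rem

Step 0: 1.291rem
Step 1: 1.291 × 1.250 = 1.614
Step 2: 1.291 × 1.250² = 2.017
Step 3: 1.291 × 1.250³ = 2.521
Step 4: 1.291 × 1.250⁴ = 3.152
Step 5: 1.291 × 1.250⁵ = 3.940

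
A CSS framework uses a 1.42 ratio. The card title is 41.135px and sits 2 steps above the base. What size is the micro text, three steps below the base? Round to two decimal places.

41.135 ÷ 1.42⁵ = 41.135 ÷ 5.77353 ≈ 7.125

7.12px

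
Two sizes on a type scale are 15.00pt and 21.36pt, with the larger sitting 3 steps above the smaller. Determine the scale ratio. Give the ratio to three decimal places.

The ratio satisfies 15.00 × r³ = 21.36, so r = (21.36 / 15.00)^(1/3).
r = 1.4240^(1/3) ≈ 1.1250

1.125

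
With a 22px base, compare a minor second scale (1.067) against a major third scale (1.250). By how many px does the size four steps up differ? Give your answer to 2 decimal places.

Minor second: 22.0 × 1.067⁴ = 28.5155px
Major third: 22.0 × 1.250⁴ = 53.7109px
Difference: 53.7109 − 28.5155 = 25.1954px

25.20px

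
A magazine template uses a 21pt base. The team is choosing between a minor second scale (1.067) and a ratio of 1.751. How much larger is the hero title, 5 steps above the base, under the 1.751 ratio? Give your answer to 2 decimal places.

Minor second: 21.0 × 1.067⁵ = 29.0430pt
At 1.751: 21.0 × 1.751⁵ = 345.6607pt
Difference: 345.6607 − 29.0430 = 316.6177pt

316.62pt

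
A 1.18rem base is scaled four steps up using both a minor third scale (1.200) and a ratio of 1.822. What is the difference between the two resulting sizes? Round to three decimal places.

10.557rem

Minor third: 1.18 × 1.200⁴ = 2.44685rem
At 1.822: 1.18 × 1.822⁴ = 13.00396rem
Difference: 13.00396 − 2.44685 = 10.55711rem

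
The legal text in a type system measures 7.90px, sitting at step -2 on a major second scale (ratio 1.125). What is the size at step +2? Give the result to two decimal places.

12.65px

Moving from step -2 to step +2 is 4 steps up, so multiply by r⁴.
7.90 × 1.125⁴ = 7.90 × 1.60181 ≈ 12.654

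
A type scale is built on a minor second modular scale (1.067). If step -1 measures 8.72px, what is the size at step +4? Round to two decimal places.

8.72 × 1.067⁵ = 8.72 × 1.38300 ≈ 12.060

12.06px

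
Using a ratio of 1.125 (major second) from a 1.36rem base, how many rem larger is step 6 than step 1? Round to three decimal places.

Step 1: 1.36 × 1.125 = 1.53000rem
Step 6: 1.36 × 1.125⁶ = 2.75711rem
Difference: 2.75711 − 1.53000 = 1.22711rem

1.227rem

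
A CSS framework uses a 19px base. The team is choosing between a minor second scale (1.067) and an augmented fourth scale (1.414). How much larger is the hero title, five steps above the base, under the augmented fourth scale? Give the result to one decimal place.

Minor second: 19.0 × 1.067⁵ = 26.277px
Augmented fourth: 19.0 × 1.414⁵ = 107.399px
Difference: 107.399 − 26.277 = 81.122px

81.1px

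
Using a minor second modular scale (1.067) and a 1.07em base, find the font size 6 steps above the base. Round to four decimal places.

1.5790em

A modular type scale is a geometric sequence: sizeₙ = base × rⁿ.
1.07 × 1.067⁶ = 1.07 × 1.47566 ≈ 1.5790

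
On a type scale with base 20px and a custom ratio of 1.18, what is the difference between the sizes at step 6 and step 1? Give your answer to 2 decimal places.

30.39px

Step 1: 20.0 × 1.18 = 23.6000px
Step 6: 20.0 × 1.18⁶ = 53.9911px
Difference: 53.9911 − 23.6000 = 30.3911px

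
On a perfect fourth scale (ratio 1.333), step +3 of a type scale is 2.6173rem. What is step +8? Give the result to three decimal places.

2.6173 × 1.333⁵ = 2.6173 × 4.20873 ≈ 11.016

11.016rem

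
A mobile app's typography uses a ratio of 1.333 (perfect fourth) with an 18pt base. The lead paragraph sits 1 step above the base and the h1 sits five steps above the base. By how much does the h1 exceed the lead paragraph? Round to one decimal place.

Step 1: 18.0 × 1.333 = 23.994pt
Step 5: 18.0 × 1.333⁵ = 75.757pt
Difference: 75.757 − 23.994 = 51.763pt

51.8pt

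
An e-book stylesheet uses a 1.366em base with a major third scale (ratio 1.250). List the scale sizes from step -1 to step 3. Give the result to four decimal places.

1.0928em, 1.3660em, 1.7075em, 2.1344em, 2.6680em

Step -1: 1.366 ÷ 1.250 = 1.0928
Step 0: 1.366em
Step 1: 1.366 × 1.250 = 1.7075
Step 2: 1.366 × 1.250² = 2.1344
Step 3: 1.366 × 1.250³ = 2.6680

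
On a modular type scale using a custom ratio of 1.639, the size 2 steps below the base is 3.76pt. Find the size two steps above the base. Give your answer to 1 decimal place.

27.1pt

The gap is 2 − (-2) = 4 steps, so the factor is 1.639^4.
3.76 × 1.639⁴ = 3.76 × 7.21632 ≈ 27.133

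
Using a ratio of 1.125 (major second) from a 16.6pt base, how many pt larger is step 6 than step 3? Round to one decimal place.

Step 3: 16.6 × 1.125³ = 23.636pt
Step 6: 16.6 × 1.125⁶ = 33.653pt
Difference: 33.653 − 23.636 = 10.017pt

10.0pt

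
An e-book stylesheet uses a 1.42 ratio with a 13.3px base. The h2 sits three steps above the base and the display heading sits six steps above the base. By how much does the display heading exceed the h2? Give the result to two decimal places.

Step 3: 13.3 × 1.42³ = 38.0817px
Step 6: 13.3 × 1.42⁶ = 109.0390px
Difference: 109.0390 − 38.0817 = 70.9573px

70.96px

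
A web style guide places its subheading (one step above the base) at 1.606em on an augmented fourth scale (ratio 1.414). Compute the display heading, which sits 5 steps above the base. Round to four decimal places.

6.4201em

1.606 × 1.414⁴ = 1.606 × 3.99758 ≈ 6.4201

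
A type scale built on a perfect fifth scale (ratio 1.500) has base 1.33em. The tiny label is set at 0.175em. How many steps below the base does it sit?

5

1.500ⁿ = 1.33 / 0.175 = 7.6000
n = ln(7.6000) / ln(1.500) = 2.0281 / 0.4055 ≈ 5.00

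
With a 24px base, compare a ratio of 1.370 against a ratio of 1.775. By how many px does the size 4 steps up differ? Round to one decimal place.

At 1.370: 24.0 × 1.370⁴ = 84.546px
At 1.775: 24.0 × 1.775⁴ = 238.235px
Difference: 238.235 − 84.546 = 153.689px

153.7px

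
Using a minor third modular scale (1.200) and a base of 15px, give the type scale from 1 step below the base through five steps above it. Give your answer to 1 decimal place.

12.5px, 15.0px, 18.0px, 21.6px, 25.9px, 31.1px, 37.3px

Step -1: 15.0 ÷ 1.200 = 12.5
Step 0: 15px
Step 1: 15.0 × 1.200 = 18.0
Step 2: 15.0 × 1.200² = 21.6
Step 3: 15.0 × 1.200³ = 25.9
Step 4: 15.0 × 1.200⁴ = 31.1
Step 5: 15.0 × 1.200⁵ = 37.3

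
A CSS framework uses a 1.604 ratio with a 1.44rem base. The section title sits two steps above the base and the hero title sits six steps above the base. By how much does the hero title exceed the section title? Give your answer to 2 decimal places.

20.82rem

Step 2: 1.44 × 1.604² = 3.7049rem
Step 6: 1.44 × 1.604⁶ = 24.5239rem
Difference: 24.5239 − 3.7049 = 20.8190rem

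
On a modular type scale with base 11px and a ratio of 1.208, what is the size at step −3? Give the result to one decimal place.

A modular type scale is a geometric sequence: sizeₙ = base × rⁿ.
11.0 ÷ 1.208³ = 11.0 ÷ 1.76279 ≈ 6.24

6.2px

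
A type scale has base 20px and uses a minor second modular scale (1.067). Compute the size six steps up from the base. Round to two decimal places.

Every step multiplies by the scale ratio.
20.0 × 1.067⁶ = 20.0 × 1.47566 ≈ 29.51

29.51px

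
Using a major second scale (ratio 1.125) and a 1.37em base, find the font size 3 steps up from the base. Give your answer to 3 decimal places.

1.37 × 1.125³ = 1.37 × 1.42383 ≈ 1.951

1.951em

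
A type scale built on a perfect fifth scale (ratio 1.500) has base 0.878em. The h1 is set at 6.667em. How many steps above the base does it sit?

1.500ⁿ = 6.667 / 0.878 = 7.5934
n = ln(7.5934) / ln(1.500) = 2.0273 / 0.4055 ≈ 5.00

5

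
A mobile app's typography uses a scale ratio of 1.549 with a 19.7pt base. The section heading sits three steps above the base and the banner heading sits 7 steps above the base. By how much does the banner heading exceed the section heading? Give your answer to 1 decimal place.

348.3pt

Step 3: 19.7 × 1.549³ = 73.218pt
Step 7: 19.7 × 1.549⁷ = 421.528pt
Difference: 421.528 − 73.218 = 348.310pt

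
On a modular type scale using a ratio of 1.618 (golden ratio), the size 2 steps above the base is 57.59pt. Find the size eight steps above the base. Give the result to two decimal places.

57.59 × 1.618⁶ = 57.59 × 17.94201 ≈ 1033.280

1033.28pt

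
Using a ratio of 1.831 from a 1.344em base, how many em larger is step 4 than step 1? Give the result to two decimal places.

Step 1: 1.344 × 1.831 = 2.4609em
Step 4: 1.344 × 1.831⁴ = 15.1061em
Difference: 15.1061 − 2.4609 = 12.6452em

12.65em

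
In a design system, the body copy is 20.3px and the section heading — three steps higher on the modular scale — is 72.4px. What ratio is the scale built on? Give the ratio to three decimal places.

1.528

r³ = 72.4 / 20.3, so r = (72.4/20.3)^(1/3).
r = 3.5665^(1/3) ≈ 1.5279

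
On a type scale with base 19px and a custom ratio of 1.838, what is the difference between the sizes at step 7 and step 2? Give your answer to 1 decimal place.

1282.2px

Step 2: 19.0 × 1.838² = 64.187px
Step 7: 19.0 × 1.838⁷ = 1346.394px
Difference: 1346.394 − 64.187 = 1282.207px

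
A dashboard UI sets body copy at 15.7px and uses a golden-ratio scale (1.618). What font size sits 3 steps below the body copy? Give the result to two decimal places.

3.71px

A modular type scale is a geometric sequence: sizeₙ = base × rⁿ.
15.7 ÷ 1.618³ = 15.7 ÷ 4.23580 ≈ 3.71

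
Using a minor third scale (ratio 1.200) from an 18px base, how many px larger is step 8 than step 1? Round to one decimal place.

Step 1: 18.0 × 1.200 = 21.600px
Step 8: 18.0 × 1.200⁸ = 77.397px
Difference: 77.397 − 21.600 = 55.797px

55.8px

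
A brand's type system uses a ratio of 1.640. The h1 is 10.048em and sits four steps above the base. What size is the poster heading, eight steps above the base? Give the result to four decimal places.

10.048 × 1.640⁴ = 10.048 × 7.23395 ≈ 72.6867

72.6867em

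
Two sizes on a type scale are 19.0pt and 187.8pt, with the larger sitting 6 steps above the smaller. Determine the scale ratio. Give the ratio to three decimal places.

1.465

r⁶ = 187.8 / 19.0, so r = (187.8/19.0)^(1/6).
r = 9.8842^(1/6) ≈ 1.4650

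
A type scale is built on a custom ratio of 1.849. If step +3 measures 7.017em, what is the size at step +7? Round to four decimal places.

Moving from step +3 to step +7 is 4 steps up, so multiply by r⁴.
7.017 × 1.849⁴ = 7.017 × 11.68820 ≈ 82.0161

82.0161em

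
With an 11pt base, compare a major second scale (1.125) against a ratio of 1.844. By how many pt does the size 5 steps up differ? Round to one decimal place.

Major second: 11.0 × 1.125⁵ = 19.822pt
At 1.844: 11.0 × 1.844⁵ = 234.529pt
Difference: 234.529 − 19.822 = 214.707pt

214.7pt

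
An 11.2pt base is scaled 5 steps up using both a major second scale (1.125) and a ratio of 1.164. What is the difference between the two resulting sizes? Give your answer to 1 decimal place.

3.7pt

Major second: 11.2 × 1.125⁵ = 20.183pt
At 1.164: 11.2 × 1.164⁵ = 23.932pt
Difference: 23.932 − 20.183 = 3.749pt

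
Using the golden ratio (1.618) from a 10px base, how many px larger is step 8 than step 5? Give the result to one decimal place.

358.8px

Step 5: 10.0 × 1.618⁵ = 110.890px
Step 8: 10.0 × 1.618⁸ = 469.708px
Difference: 469.708 − 110.890 = 358.818px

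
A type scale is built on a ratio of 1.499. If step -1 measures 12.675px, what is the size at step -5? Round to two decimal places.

The gap is -5 − (-1) = -4 steps, so the factor is 1.499^-4.
12.675 ÷ 1.499⁴ = 12.675 ÷ 5.04901 ≈ 2.510

2.51px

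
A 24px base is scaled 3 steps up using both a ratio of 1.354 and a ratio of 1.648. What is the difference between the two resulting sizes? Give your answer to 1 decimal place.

At 1.354: 24.0 × 1.354³ = 59.575px
At 1.648: 24.0 × 1.648³ = 107.419px
Difference: 107.419 − 59.575 = 47.844px

47.8px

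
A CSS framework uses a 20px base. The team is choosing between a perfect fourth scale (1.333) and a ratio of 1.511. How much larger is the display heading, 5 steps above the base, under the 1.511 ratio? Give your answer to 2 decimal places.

Perfect fourth: 20.0 × 1.333⁵ = 84.1745px
At 1.511: 20.0 × 1.511⁵ = 157.5260px
Difference: 157.5260 − 84.1745 = 73.3515px

73.35px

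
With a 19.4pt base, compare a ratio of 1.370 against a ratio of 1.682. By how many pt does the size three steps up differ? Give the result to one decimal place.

42.4pt

At 1.370: 19.4 × 1.370³ = 49.884pt
At 1.682: 19.4 × 1.682³ = 92.317pt
Difference: 92.317 − 49.884 = 42.433pt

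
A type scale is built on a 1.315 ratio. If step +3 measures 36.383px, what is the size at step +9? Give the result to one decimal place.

36.383 × 1.315⁶ = 36.383 × 5.17076 ≈ 188.128

188.1px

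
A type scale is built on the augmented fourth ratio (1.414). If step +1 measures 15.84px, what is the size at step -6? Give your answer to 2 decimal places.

15.84 ÷ 1.414⁷ = 15.84 ÷ 11.30175 ≈ 1.402

1.40px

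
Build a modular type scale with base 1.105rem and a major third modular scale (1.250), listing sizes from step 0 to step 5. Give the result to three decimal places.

1.105rem, 1.381rem, 1.727rem, 2.158rem, 2.698rem, 3.372rem

Step 0: 1.105rem
Step 1: 1.105 × 1.250 = 1.381
Step 2: 1.105 × 1.250² = 1.727
Step 3: 1.105 × 1.250³ = 2.158
Step 4: 1.105 × 1.250⁴ = 2.698
Step 5: 1.105 × 1.250⁵ = 3.372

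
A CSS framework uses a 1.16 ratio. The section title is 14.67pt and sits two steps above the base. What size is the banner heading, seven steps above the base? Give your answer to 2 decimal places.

30.81pt

14.67 × 1.16⁵ = 14.67 × 2.10034 ≈ 30.812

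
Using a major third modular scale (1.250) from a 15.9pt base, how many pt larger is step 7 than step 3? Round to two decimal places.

Step 3: 15.9 × 1.250³ = 31.0547pt
Step 7: 15.9 × 1.250⁷ = 75.8171pt
Difference: 75.8171 − 31.0547 = 44.7624pt

44.76pt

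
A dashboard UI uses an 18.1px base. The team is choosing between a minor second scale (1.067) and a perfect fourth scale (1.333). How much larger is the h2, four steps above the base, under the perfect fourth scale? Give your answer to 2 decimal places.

33.69px

Minor second: 18.1 × 1.067⁴ = 23.4604px
Perfect fourth: 18.1 × 1.333⁴ = 57.1478px
Difference: 57.1478 − 23.4604 = 33.6874px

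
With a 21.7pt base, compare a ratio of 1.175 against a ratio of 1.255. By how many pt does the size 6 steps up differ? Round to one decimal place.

At 1.175: 21.7 × 1.175⁶ = 57.107pt
At 1.255: 21.7 × 1.255⁶ = 84.786pt
Difference: 84.786 − 57.107 = 27.679pt

27.7pt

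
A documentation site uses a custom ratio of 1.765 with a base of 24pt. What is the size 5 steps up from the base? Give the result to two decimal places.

411.09pt

A modular type scale is a geometric sequence: sizeₙ = base × rⁿ.
24.0 × 1.765⁵ = 24.0 × 17.12867 ≈ 411.09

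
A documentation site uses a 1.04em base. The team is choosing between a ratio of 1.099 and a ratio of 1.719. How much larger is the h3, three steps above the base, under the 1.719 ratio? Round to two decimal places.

3.90em

At 1.099: 1.04 × 1.099³ = 1.3805em
At 1.719: 1.04 × 1.719³ = 5.2828em
Difference: 5.2828 − 1.3805 = 3.9023em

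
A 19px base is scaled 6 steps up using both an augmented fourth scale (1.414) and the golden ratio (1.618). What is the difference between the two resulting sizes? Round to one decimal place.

Augmented fourth: 19.0 × 1.414⁶ = 151.862px
Golden ratio: 19.0 × 1.618⁶ = 340.898px
Difference: 340.898 − 151.862 = 189.036px

189.0px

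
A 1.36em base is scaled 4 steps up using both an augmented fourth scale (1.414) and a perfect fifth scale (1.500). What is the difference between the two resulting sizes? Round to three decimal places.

1.448em

Augmented fourth: 1.36 × 1.414⁴ = 5.43671em
Perfect fifth: 1.36 × 1.500⁴ = 6.88500em
Difference: 6.88500 − 5.43671 = 1.44829em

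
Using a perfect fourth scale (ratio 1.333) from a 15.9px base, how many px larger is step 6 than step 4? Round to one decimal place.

39.0px

Step 4: 15.9 × 1.333⁴ = 50.202px
Step 6: 15.9 × 1.333⁶ = 89.203px
Difference: 89.203 − 50.202 = 39.001px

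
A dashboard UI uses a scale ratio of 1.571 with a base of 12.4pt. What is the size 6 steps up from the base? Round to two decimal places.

A modular type scale is a geometric sequence: sizeₙ = base × rⁿ.
12.4 × 1.571⁶ = 12.4 × 15.03340 ≈ 186.41

186.41pt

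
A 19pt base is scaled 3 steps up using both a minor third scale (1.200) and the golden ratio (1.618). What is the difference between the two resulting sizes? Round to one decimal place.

47.6pt

Minor third: 19.0 × 1.200³ = 32.832pt
Golden ratio: 19.0 × 1.618³ = 80.480pt
Difference: 80.480 − 32.832 = 47.648pt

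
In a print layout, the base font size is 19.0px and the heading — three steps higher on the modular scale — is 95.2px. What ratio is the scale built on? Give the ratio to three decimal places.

The ratio satisfies 19.0 × r³ = 95.2, so r = (95.2 / 19.0)^(1/3).
r = 5.0105^(1/3) ≈ 1.7112

1.711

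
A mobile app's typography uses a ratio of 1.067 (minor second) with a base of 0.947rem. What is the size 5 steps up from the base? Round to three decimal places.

A modular type scale is a geometric sequence: sizeₙ = base × rⁿ.
0.947 × 1.067⁵ = 0.947 × 1.38300 ≈ 1.310

1.310rem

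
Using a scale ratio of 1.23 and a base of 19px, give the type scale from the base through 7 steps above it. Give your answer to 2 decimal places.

Step 0: 19px
Step 1: 19.0 × 1.23 = 23.37
Step 2: 19.0 × 1.23² = 28.75
Step 3: 19.0 × 1.23³ = 35.36
Step 4: 19.0 × 1.23⁴ = 43.49
Step 5: 19.0 × 1.23⁵ = 53.49
Step 6: 19.0 × 1.23⁶ = 65.79
Step 7: 19.0 × 1.23⁷ = 80.93

19.00px, 23.37px, 28.75px, 35.36px, 43.49px, 53.49px, 65.79px, 80.93px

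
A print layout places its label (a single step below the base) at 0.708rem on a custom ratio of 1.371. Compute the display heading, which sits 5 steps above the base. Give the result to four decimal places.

0.708 × 1.371⁶ = 0.708 × 6.64087 ≈ 4.7017

4.7017rem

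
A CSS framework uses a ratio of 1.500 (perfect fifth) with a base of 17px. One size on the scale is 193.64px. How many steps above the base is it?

6

1.500ⁿ = 193.64 / 17 = 11.3906
n = ln(11.3906) / ln(1.500) = 2.4328 / 0.4055 ≈ 6.00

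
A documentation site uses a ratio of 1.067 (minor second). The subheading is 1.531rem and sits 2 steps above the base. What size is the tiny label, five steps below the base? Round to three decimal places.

1.531 ÷ 1.067⁷ = 1.531 ÷ 1.57453 ≈ 0.972

0.972rem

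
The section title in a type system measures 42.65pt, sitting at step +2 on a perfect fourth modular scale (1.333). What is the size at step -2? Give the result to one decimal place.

The gap is -2 − (2) = -4 steps, so the factor is 1.333^-4.
42.65 ÷ 1.333⁴ = 42.65 ÷ 3.15733 ≈ 13.508

13.5pt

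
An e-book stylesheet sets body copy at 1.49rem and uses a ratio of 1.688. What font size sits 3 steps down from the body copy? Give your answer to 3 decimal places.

0.310rem

Every step multiplies by the scale ratio.
1.49 ÷ 1.688³ = 1.49 ÷ 4.80969 ≈ 0.310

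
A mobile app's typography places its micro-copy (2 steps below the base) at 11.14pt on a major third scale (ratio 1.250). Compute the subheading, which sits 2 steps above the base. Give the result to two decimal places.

27.20pt

11.14 × 1.250⁴ = 11.14 × 2.44141 ≈ 27.197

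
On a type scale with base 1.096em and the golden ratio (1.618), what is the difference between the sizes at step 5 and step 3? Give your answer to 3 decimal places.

7.511em

Step 3: 1.096 × 1.618³ = 4.64244em
Step 5: 1.096 × 1.618⁵ = 12.15355em
Difference: 12.15355 − 4.64244 = 7.51111em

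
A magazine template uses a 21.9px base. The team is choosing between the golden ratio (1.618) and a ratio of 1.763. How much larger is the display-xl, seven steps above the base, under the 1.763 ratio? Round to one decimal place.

523.6px

Golden ratio: 21.9 × 1.618⁷ = 635.761px
At 1.763: 21.9 × 1.763⁷ = 1159.339px
Difference: 1159.339 − 635.761 = 523.578px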